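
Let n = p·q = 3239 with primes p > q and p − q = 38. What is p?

Since p = q + 38, we have 3239 = q(q + 38), so q² + 38q − 3239 = 0.
Discriminant: 38² + 4·3239 = 1444 + 12956 = 14400; √14400 = 120.
q = (−38 + 120)/2 = 41, and p = q + 38 = 79.
Check: 41 · 79 = 3239.

79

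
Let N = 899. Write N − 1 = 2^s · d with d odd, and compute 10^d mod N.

648

899 − 1 = 898 = 2^1 · 449, so d = 449.
10^1 ≡ 10 (mod 899)
10^2 ≡ 10^2 = 100 ≡ 100 (mod 899)
10^4 ≡ 100^2 = 10000 ≡ 111 (mod 899)
10^8 ≡ 111^2 = 12321 ≡ 634 (mod 899)
10^16 ≡ 634^2 = 401956 ≡ 103 (mod 899)
10^32 ≡ 103^2 = 10609 ≡ 720 (mod 899)
10^64 ≡ 720^2 = 518400 ≡ 576 (mod 899)
10^128 ≡ 576^2 = 331776 ≡ 45 (mod 899)
10^256 ≡ 45^2 = 2025 ≡ 227 (mod 899)
449 = 256 + 128 + 64 + 1 in binary powers of 2.
So 10^449 ≡ 227 · 45 · 576 · 10 ≡ 648 (mod 899).
Squaring chain: 648; never reaches −1, so base 10 is a Miller–Rabin witness that 899 is composite.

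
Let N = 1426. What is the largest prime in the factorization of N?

31

1426 = 2 · 713
713 = 23 · 31
31 is prime.
So 1426 = 2 · 23 · 31; the largest prime factor is 31.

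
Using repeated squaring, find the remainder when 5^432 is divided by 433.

1

5^1 ≡ 5 (mod 433)
5^2 ≡ 5^2 = 25 ≡ 25 (mod 433)
5^4 ≡ 25^2 = 625 ≡ 192 (mod 433)
5^8 ≡ 192^2 = 36864 ≡ 59 (mod 433)
5^16 ≡ 59^2 = 3481 ≡ 17 (mod 433)
5^32 ≡ 17^2 = 289 ≡ 289 (mod 433)
5^64 ≡ 289^2 = 83521 ≡ 385 (mod 433)
5^128 ≡ 385^2 = 148225 ≡ 139 (mod 433)
5^256 ≡ 139^2 = 19321 ≡ 269 (mod 433)
432 = 256 + 128 + 32 + 16 in binary powers of 2.
So 5^432 ≡ 269 · 139 · 289 · 17 ≡ 1 (mod 433).
Since the result is 1, base 5 gives no evidence that 433 is composite.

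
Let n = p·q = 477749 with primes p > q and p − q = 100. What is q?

Since p = q + 100, we have 477749 = q(q + 100), so q² + 100q − 477749 = 0.
Discriminant: 100² + 4·477749 = 10000 + 1910996 = 1920996; √1920996 = 1386.
q = (−100 + 1386)/2 = 643, and p = q + 100 = 743.
Check: 643 · 743 = 477749.

643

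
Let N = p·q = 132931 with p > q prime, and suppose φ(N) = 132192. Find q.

φ(n) = (p−1)(q−1) = n − (p+q) + 1, so p + q = 132931 − 132192 + 1 = 740.
p and q are the roots of t² − 740t + 132931 = 0.
Discriminant: 740² − 4·132931 = 547600 − 531724 = 15876; √15876 = 126.
q = (740 − 126)/2 = 307, p = (740 + 126)/2 = 433.
Check: 307 · 433 = 132931.

307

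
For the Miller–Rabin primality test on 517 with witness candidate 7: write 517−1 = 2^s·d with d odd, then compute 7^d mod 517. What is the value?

316

517 − 1 = 516 = 2^2 · 129, so d = 129.
7^1 ≡ 7 (mod 517)
7^2 ≡ 7^2 = 49 ≡ 49 (mod 517)
7^4 ≡ 49^2 = 2401 ≡ 333 (mod 517)
7^8 ≡ 333^2 = 110889 ≡ 251 (mod 517)
7^16 ≡ 251^2 = 63001 ≡ 444 (mod 517)
7^32 ≡ 444^2 = 197136 ≡ 159 (mod 517)
7^64 ≡ 159^2 = 25281 ≡ 465 (mod 517)
7^128 ≡ 465^2 = 216225 ≡ 119 (mod 517)
129 = 128 + 1 in binary powers of 2.
So 7^129 ≡ 119 · 7 ≡ 316 (mod 517).
Squaring chain: 316 → 75; never reaches −1, so base 7 is a Miller–Rabin witness that 517 is composite.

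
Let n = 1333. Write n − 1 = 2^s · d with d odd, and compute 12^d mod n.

1333 − 1 = 1332 = 2^2 · 333, so d = 333.
12^1 ≡ 12 (mod 1333)
12^2 ≡ 12^2 = 144 ≡ 144 (mod 1333)
12^4 ≡ 144^2 = 20736 ≡ 741 (mod 1333)
12^8 ≡ 741^2 = 549081 ≡ 1218 (mod 1333)
12^16 ≡ 1218^2 = 1483524 ≡ 1228 (mod 1333)
12^32 ≡ 1228^2 = 1507984 ≡ 361 (mod 1333)
12^64 ≡ 361^2 = 130321 ≡ 1020 (mod 1333)
12^128 ≡ 1020^2 = 1040400 ≡ 660 (mod 1333)
12^256 ≡ 660^2 = 435600 ≡ 1042 (mod 1333)
333 = 256 + 64 + 8 + 4 + 1 in binary powers of 2.
So 12^333 ≡ 1042 · 1020 · 1218 · 741 · 12 ≡ 457 (mod 1333).
Squaring chain: 457 → 901; never reaches −1, so base 12 is a Miller–Rabin witness that 1333 is composite.

457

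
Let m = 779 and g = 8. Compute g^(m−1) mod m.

8^1 ≡ 8 (mod 779)
8^2 ≡ 8^2 = 64 ≡ 64 (mod 779)
8^4 ≡ 64^2 = 4096 ≡ 201 (mod 779)
8^8 ≡ 201^2 = 40401 ≡ 672 (mod 779)
8^16 ≡ 672^2 = 451584 ≡ 543 (mod 779)
8^32 ≡ 543^2 = 294849 ≡ 387 (mod 779)
8^64 ≡ 387^2 = 149769 ≡ 201 (mod 779)
8^128 ≡ 201^2 = 40401 ≡ 672 (mod 779)
8^256 ≡ 672^2 = 451584 ≡ 543 (mod 779)
8^512 ≡ 543^2 = 294849 ≡ 387 (mod 779)
778 = 512 + 256 + 8 + 2 in binary powers of 2.
So 8^778 ≡ 387 · 543 · 672 · 64 ≡ 353 (mod 779).
Since 353 ≠ 1, base 8 is a Fermat witness: 779 is composite.

353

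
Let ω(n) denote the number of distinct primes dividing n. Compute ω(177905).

5

177905 = 5 · 35581
35581 = 7 · 5083
5083 = 13 · 391
391 = 17 · 23
177905 = 5 · 7 · 13 · 17 · 23, which has 5 distinct prime factors.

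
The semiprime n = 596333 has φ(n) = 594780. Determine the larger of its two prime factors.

863

φ(n) = (p−1)(q−1) = n − (p+q) + 1, so p + q = 596333 − 594780 + 1 = 1554.
p and q are the roots of t² − 1554t + 596333 = 0.
Discriminant: 1554² − 4·596333 = 2414916 − 2385332 = 29584; √29584 = 172.
q = (1554 − 172)/2 = 691, p = (1554 + 172)/2 = 863.
Check: 691 · 863 = 596333.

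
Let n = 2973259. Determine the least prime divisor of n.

2973259 is odd.
Digit sum 37, not divisible by 3.
Ends in 9: not divisible by 5.
7: 2973259 = 7·424751 + 2
11: 2973259 = 11·270296 + 3
13: 2973259 = 13·228712 + 3
17: 2973259 = 17·174897 + 10
19: 2973259 = 19·156487 + 6
23: 2973259 = 23·129272 + 3
29: 2973259 = 29·102526 + 5
31: 2973259 = 31·95911 + 18
37: 2973259 = 37·80358 + 13
41: 2973259 = 41·72518 + 21
43: 2973259 = 43·69145 + 24
47: 2973259 = 47·63260 + 39
53: 2973259 = 53·56099 + 12
59: 2973259 = 59·50394 + 13
61: 2973259 = 61·48741 + 58
67: 2973259 = 67·44377

67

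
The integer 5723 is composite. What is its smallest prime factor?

59

5723 is odd.
Digit sum 17, not divisible by 3.
Ends in 3: not divisible by 5.
7: 5723 = 7·817 + 4
11: 5723 = 11·520 + 3
13: 5723 = 13·440 + 3
17: 5723 = 17·336 + 11
19: 5723 = 19·301 + 4
23: 5723 = 23·248 + 19
29: 5723 = 29·197 + 10
31: 5723 = 31·184 + 19
37: 5723 = 37·154 + 25
41: 5723 = 41·139 + 24
43: 5723 = 43·133 + 4
47: 5723 = 47·121 + 36
53: 5723 = 53·107 + 52
59: 5723 = 59·97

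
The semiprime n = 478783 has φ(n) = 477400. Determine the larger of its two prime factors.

φ(n) = (p−1)(q−1) = n − (p+q) + 1, so p + q = 478783 − 477400 + 1 = 1384.
p and q are the roots of t² − 1384t + 478783 = 0.
Discriminant: 1384² − 4·478783 = 1915456 − 1915132 = 324; √324 = 18.
q = (1384 − 18)/2 = 683, p = (1384 + 18)/2 = 701.
Check: 683 · 701 = 478783.

701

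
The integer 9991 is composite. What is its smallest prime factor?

97

9991 is odd.
Digit sum 28, not divisible by 3.
Ends in 1: not divisible by 5.
7: 9991 = 7·1427 + 2
11: 9991 = 11·908 + 3
13: 9991 = 13·768 + 7
17: 9991 = 17·587 + 12
19: 9991 = 19·525 + 16
23: 9991 = 23·434 + 9
29: 9991 = 29·344 + 15
31: 9991 = 31·322 + 9
37: 9991 = 37·270 + 1
41: 9991 = 41·243 + 28
43: 9991 = 43·232 + 15
47: 9991 = 47·212 + 27
53: 9991 = 53·188 + 27
59: 9991 = 59·169 + 20
61: 9991 = 61·163 + 48
67: 9991 = 67·149 + 8
71: 9991 = 71·140 + 51
73: 9991 = 73·136 + 63
79: 9991 = 79·126 + 37
83: 9991 = 83·120 + 31
89: 9991 = 89·112 + 23
97: 9991 = 97·103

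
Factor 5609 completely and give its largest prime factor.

5609 = 71 · 79
79 is prime.
So 5609 = 71 · 79; the largest prime factor is 79.

79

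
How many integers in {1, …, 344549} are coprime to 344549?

Factor: 344549 = 29 · 109^2.
φ(344549) = (29−1) · 109^1·(109−1) = 28 · 11772 = 329616.

329616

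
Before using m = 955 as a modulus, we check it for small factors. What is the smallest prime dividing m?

5

955 is odd.
Digit sum 19, not divisible by 3.
Ends in 5: divisible by 5.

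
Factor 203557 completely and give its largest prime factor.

71

203557 = 47 · 4331
4331 = 61 · 71
71 is prime.
So 203557 = 47 · 61 · 71; the largest prime factor is 71.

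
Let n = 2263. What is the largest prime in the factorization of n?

2263 = 31 · 73
73 is prime.
So 2263 = 31 · 73; the largest prime factor is 73.

73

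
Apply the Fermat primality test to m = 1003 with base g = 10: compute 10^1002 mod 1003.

461

10^1 ≡ 10 (mod 1003)
10^2 ≡ 10^2 = 100 ≡ 100 (mod 1003)
10^4 ≡ 100^2 = 10000 ≡ 973 (mod 1003)
10^8 ≡ 973^2 = 946729 ≡ 900 (mod 1003)
10^16 ≡ 900^2 = 810000 ≡ 579 (mod 1003)
10^32 ≡ 579^2 = 335241 ≡ 239 (mod 1003)
10^64 ≡ 239^2 = 57121 ≡ 953 (mod 1003)
10^128 ≡ 953^2 = 908209 ≡ 494 (mod 1003)
10^256 ≡ 494^2 = 244036 ≡ 307 (mod 1003)
10^512 ≡ 307^2 = 94249 ≡ 970 (mod 1003)
1002 = 512 + 256 + 128 + 64 + 32 + 8 + 2 in binary powers of 2.
So 10^1002 ≡ 970 · 307 · 494 · 953 · 239 · 900 · 100 ≡ 461 (mod 1003).
Since 461 ≠ 1, base 10 is a Fermat witness: 1003 is composite.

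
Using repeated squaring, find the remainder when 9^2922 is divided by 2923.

417

9^1 ≡ 9 (mod 2923)
9^2 ≡ 9^2 = 81 ≡ 81 (mod 2923)
9^4 ≡ 81^2 = 6561 ≡ 715 (mod 2923)
9^8 ≡ 715^2 = 511225 ≡ 2623 (mod 2923)
9^16 ≡ 2623^2 = 6880129 ≡ 2310 (mod 2923)
9^32 ≡ 2310^2 = 5336100 ≡ 1625 (mod 2923)
9^64 ≡ 1625^2 = 2640625 ≡ 1156 (mod 2923)
9^128 ≡ 1156^2 = 1336336 ≡ 525 (mod 2923)
9^256 ≡ 525^2 = 275625 ≡ 863 (mod 2923)
9^512 ≡ 863^2 = 744769 ≡ 2327 (mod 2923)
9^1024 ≡ 2327^2 = 5414929 ≡ 1533 (mod 2923)
9^2048 ≡ 1533^2 = 2350089 ≡ 2920 (mod 2923)
2922 = 2048 + 512 + 256 + 64 + 32 + 8 + 2 in binary powers of 2.
So 9^2922 ≡ 2920 · 2327 · 863 · 1156 · 1625 · 2623 · 81 ≡ 417 (mod 2923).
Since 417 ≠ 1, base 9 is a Fermat witness: 2923 is composite.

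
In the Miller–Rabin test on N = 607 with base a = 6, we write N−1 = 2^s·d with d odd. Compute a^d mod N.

607 − 1 = 606 = 2^1 · 303, so d = 303.
6^1 ≡ 6 (mod 607)
6^2 ≡ 6^2 = 36 ≡ 36 (mod 607)
6^4 ≡ 36^2 = 1296 ≡ 82 (mod 607)
6^8 ≡ 82^2 = 6724 ≡ 47 (mod 607)
6^16 ≡ 47^2 = 2209 ≡ 388 (mod 607)
6^32 ≡ 388^2 = 150544 ≡ 8 (mod 607)
6^64 ≡ 8^2 = 64 ≡ 64 (mod 607)
6^128 ≡ 64^2 = 4096 ≡ 454 (mod 607)
6^256 ≡ 454^2 = 206116 ≡ 343 (mod 607)
303 = 256 + 32 + 8 + 4 + 2 + 1 in binary powers of 2.
So 6^303 ≡ 343 · 8 · 47 · 82 · 36 · 6 ≡ 606 (mod 607).
Since 6^d ≡ 606 (mod 607), base 6 does not prove 607 composite.

606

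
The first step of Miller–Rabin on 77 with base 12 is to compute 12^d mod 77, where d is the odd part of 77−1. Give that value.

12

77 − 1 = 76 = 2^2 · 19, so d = 19.
12^1 ≡ 12 (mod 77)
12^2 ≡ 12^2 = 144 ≡ 67 (mod 77)
12^4 ≡ 67^2 = 4489 ≡ 23 (mod 77)
12^8 ≡ 23^2 = 529 ≡ 67 (mod 77)
12^16 ≡ 67^2 = 4489 ≡ 23 (mod 77)
19 = 16 + 2 + 1 in binary powers of 2.
So 12^19 ≡ 23 · 67 · 12 ≡ 12 (mod 77).
Squaring chain: 12 → 67; never reaches −1, so base 12 is a Miller–Rabin witness that 77 is composite.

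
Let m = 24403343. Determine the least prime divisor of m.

67

24403343 is odd.
Digit sum 23, not divisible by 3.
Ends in 3: not divisible by 5.
7: 24403343 = 7·3486191 + 6
11: 24403343 = 11·2218485 + 8
13: 24403343 = 13·1877180 + 3
17: 24403343 = 17·1435490 + 13
19: 24403343 = 19·1284386 + 9
23: 24403343 = 23·1061014 + 21
29: 24403343 = 29·841494 + 17
31: 24403343 = 31·787204 + 19
37: 24403343 = 37·659549 + 30
41: 24403343 = 41·595203 + 20
43: 24403343 = 43·567519 + 26
47: 24403343 = 47·519220 + 3
53: 24403343 = 53·460440 + 23
59: 24403343 = 59·413615 + 58
61: 24403343 = 61·400054 + 49
67: 24403343 = 67·364229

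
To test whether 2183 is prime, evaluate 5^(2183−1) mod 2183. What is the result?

1484

5^1 ≡ 5 (mod 2183)
5^2 ≡ 5^2 = 25 ≡ 25 (mod 2183)
5^4 ≡ 25^2 = 625 ≡ 625 (mod 2183)
5^8 ≡ 625^2 = 390625 ≡ 2051 (mod 2183)
5^16 ≡ 2051^2 = 4206601 ≡ 2143 (mod 2183)
5^32 ≡ 2143^2 = 4592449 ≡ 1600 (mod 2183)
5^64 ≡ 1600^2 = 2560000 ≡ 1524 (mod 2183)
5^128 ≡ 1524^2 = 2322576 ≡ 2047 (mod 2183)
5^256 ≡ 2047^2 = 4190209 ≡ 1032 (mod 2183)
5^512 ≡ 1032^2 = 1065024 ≡ 1903 (mod 2183)
5^1024 ≡ 1903^2 = 3621409 ≡ 1995 (mod 2183)
5^2048 ≡ 1995^2 = 3980025 ≡ 416 (mod 2183)
2182 = 2048 + 128 + 4 + 2 in binary powers of 2.
So 5^2182 ≡ 416 · 2047 · 625 · 25 ≡ 1484 (mod 2183).
Since 1484 ≠ 1, base 5 is a Fermat witness: 2183 is composite.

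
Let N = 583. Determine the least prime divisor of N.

583 is odd.
Digit sum 16, not divisible by 3.
Ends in 3: not divisible by 5.
7: 583 = 7·83 + 2
11: 583 = 11·53

11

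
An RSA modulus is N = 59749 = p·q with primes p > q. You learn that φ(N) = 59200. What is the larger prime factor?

401

φ(n) = (p−1)(q−1) = n − (p+q) + 1, so p + q = 59749 − 59200 + 1 = 550.
p and q are the roots of t² − 550t + 59749 = 0.
Discriminant: 550² − 4·59749 = 302500 − 238996 = 63504; √63504 = 252.
q = (550 − 252)/2 = 149, p = (550 + 252)/2 = 401.
Check: 149 · 401 = 59749.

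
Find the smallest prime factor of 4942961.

4942961 is odd.
Digit sum 35, not divisible by 3.
Ends in 1: not divisible by 5.
7: 4942961 = 7·706137 + 2
11: 4942961 = 11·449360 + 1
13: 4942961 = 13·380227 + 10
17: 4942961 = 17·290762 + 7
19: 4942961 = 19·260155 + 16
23: 4942961 = 23·214911 + 8
29: 4942961 = 29·170446 + 27
31: 4942961 = 31·159450 + 11
37: 4942961 = 37·133593 + 20
41: 4942961 = 41·120560 + 1
43: 4942961 = 43·114952 + 25
47: 4942961 = 47·105169 + 18
53: 4942961 = 53·93263 + 22
59: 4942961 = 59·83779

59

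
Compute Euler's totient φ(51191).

42840

Factor: 51191 = 7 · 71 · 103.
φ(51191) = (7−1) · (71−1) · (103−1) = 6 · 70 · 102 = 42840.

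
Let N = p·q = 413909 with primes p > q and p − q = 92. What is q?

599

Since p = q + 92, we have 413909 = q(q + 92), so q² + 92q − 413909 = 0.
Discriminant: 92² + 4·413909 = 8464 + 1655636 = 1664100; √1664100 = 1290.
q = (−92 + 1290)/2 = 599, and p = q + 92 = 691.
Check: 599 · 691 = 413909.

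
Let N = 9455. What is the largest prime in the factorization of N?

9455 = 5 · 1891
1891 = 31 · 61
61 is prime.
So 9455 = 5 · 31 · 61; the largest prime factor is 61.

61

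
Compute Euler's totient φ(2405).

Factor: 2405 = 5 · 13 · 37.
φ(2405) = (5−1) · (13−1) · (37−1) = 4 · 12 · 36 = 1728.

1728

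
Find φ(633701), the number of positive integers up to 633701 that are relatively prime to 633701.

Factor: 633701 = 47 · 97 · 139.
φ(633701) = (47−1) · (97−1) · (139−1) = 46 · 96 · 138 = 609408.

609408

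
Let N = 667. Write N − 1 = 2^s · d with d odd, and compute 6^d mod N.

667 − 1 = 666 = 2^1 · 333, so d = 333.
6^1 ≡ 6 (mod 667)
6^2 ≡ 6^2 = 36 ≡ 36 (mod 667)
6^4 ≡ 36^2 = 1296 ≡ 629 (mod 667)
6^8 ≡ 629^2 = 395641 ≡ 110 (mod 667)
6^16 ≡ 110^2 = 12100 ≡ 94 (mod 667)
6^32 ≡ 94^2 = 8836 ≡ 165 (mod 667)
6^64 ≡ 165^2 = 27225 ≡ 545 (mod 667)
6^128 ≡ 545^2 = 297025 ≡ 210 (mod 667)
6^256 ≡ 210^2 = 44100 ≡ 78 (mod 667)
333 = 256 + 64 + 8 + 4 + 1 in binary powers of 2.
So 6^333 ≡ 78 · 545 · 110 · 629 · 6 ≡ 9 (mod 667).
Squaring chain: 9; never reaches −1, so base 6 is a Miller–Rabin witness that 667 is composite.

9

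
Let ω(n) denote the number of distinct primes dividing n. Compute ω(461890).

461890 = 2 · 230945
230945 = 5 · 46189
46189 = 11 · 4199
4199 = 13 · 323
323 = 17 · 19
461890 = 2 · 5 · 11 · 13 · 17 · 19, which has 6 distinct prime factors.

6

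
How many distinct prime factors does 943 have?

2

943 = 23 · 41
943 = 23 · 41, which has 2 distinct prime factors.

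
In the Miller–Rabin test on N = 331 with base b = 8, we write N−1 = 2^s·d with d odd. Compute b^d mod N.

330

331 − 1 = 330 = 2^1 · 165, so d = 165.
8^1 ≡ 8 (mod 331)
8^2 ≡ 8^2 = 64 ≡ 64 (mod 331)
8^4 ≡ 64^2 = 4096 ≡ 124 (mod 331)
8^8 ≡ 124^2 = 15376 ≡ 150 (mod 331)
8^16 ≡ 150^2 = 22500 ≡ 323 (mod 331)
8^32 ≡ 323^2 = 104329 ≡ 64 (mod 331)
8^64 ≡ 64^2 = 4096 ≡ 124 (mod 331)
8^128 ≡ 124^2 = 15376 ≡ 150 (mod 331)
165 = 128 + 32 + 4 + 1 in binary powers of 2.
So 8^165 ≡ 150 · 64 · 124 · 8 ≡ 330 (mod 331).
Since 8^d ≡ 330 (mod 331), base 8 does not prove 331 composite.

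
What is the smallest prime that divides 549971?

549971 is odd.
Digit sum 35, not divisible by 3.
Ends in 1: not divisible by 5.
7: 549971 = 7·78567 + 2
11: 549971 = 11·49997 + 4
13: 549971 = 13·42305 + 6
17: 549971 = 17·32351 + 4
19: 549971 = 19·28945 + 16
23: 549971 = 23·23911 + 18
29: 549971 = 29·18964 + 15
31: 549971 = 31·17741

31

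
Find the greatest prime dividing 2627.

2627 = 37 · 71
71 is prime.
So 2627 = 37 · 71; the largest prime factor is 71.

71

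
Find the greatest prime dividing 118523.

67

118523 = 29 · 4087
4087 = 61 · 67
67 is prime.
So 118523 = 29 · 61 · 67; the largest prime factor is 67.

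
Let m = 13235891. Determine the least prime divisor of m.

71

13235891 is odd.
Digit sum 32, not divisible by 3.
Ends in 1: not divisible by 5.
7: 13235891 = 7·1890841 + 4
11: 13235891 = 11·1203262 + 9
13: 13235891 = 13·1018145 + 6
17: 13235891 = 17·778581 + 14
19: 13235891 = 19·696625 + 16
23: 13235891 = 23·575473 + 12
29: 13235891 = 29·456410 + 1
31: 13235891 = 31·426964 + 7
37: 13235891 = 37·357726 + 29
41: 13235891 = 41·322826 + 25
43: 13235891 = 43·307811 + 18
47: 13235891 = 47·281614 + 33
53: 13235891 = 53·249733 + 42
59: 13235891 = 59·224337 + 8
61: 13235891 = 61·216981 + 50
67: 13235891 = 67·197550 + 41
71: 13235891 = 71·186421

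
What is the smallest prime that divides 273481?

273481 is odd.
Digit sum 25, not divisible by 3.
Ends in 1: not divisible by 5.
7: 273481 = 7·39068 + 5
11: 273481 = 11·24861 + 10
13: 273481 = 13·21037

13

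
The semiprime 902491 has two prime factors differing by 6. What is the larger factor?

Since p = q + 6, we have 902491 = q(q + 6), so q² + 6q − 902491 = 0.
Discriminant: 6² + 4·902491 = 36 + 3609964 = 3610000; √3610000 = 1900.
q = (−6 + 1900)/2 = 947, and p = q + 6 = 953.
Check: 947 · 953 = 902491.

953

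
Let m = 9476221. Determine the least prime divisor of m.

97

9476221 is odd.
Digit sum 31, not divisible by 3.
Ends in 1: not divisible by 5.
7: 9476221 = 7·1353745 + 6
11: 9476221 = 11·861474 + 7
13: 9476221 = 13·728940 + 1
17: 9476221 = 17·557424 + 13
19: 9476221 = 19·498748 + 9
23: 9476221 = 23·412009 + 14
29: 9476221 = 29·326766 + 7
31: 9476221 = 31·305684 + 17
37: 9476221 = 37·256114 + 3
41: 9476221 = 41·231127 + 14
43: 9476221 = 43·220377 + 10
47: 9476221 = 47·201621 + 34
53: 9476221 = 53·178796 + 33
59: 9476221 = 59·160613 + 54
61: 9476221 = 61·155347 + 54
67: 9476221 = 67·141436 + 9
71: 9476221 = 71·133467 + 64
73: 9476221 = 73·129811 + 18
79: 9476221 = 79·119952 + 13
83: 9476221 = 83·114171 + 28
89: 9476221 = 89·106474 + 35
97: 9476221 = 97·97693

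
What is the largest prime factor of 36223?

36223 = 11 · 3293
3293 = 37 · 89
89 is prime.
So 36223 = 11 · 37 · 89; the largest prime factor is 89.

89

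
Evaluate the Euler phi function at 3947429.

Factor: 3947429 = 113 · 181 · 193.
φ(3947429) = (113−1) · (181−1) · (193−1) = 112 · 180 · 192 = 3870720.

3870720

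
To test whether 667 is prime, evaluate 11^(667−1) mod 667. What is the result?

216

11^1 ≡ 11 (mod 667)
11^2 ≡ 11^2 = 121 ≡ 121 (mod 667)
11^4 ≡ 121^2 = 14641 ≡ 634 (mod 667)
11^8 ≡ 634^2 = 401956 ≡ 422 (mod 667)
11^16 ≡ 422^2 = 178084 ≡ 662 (mod 667)
11^32 ≡ 662^2 = 438244 ≡ 25 (mod 667)
11^64 ≡ 25^2 = 625 ≡ 625 (mod 667)
11^128 ≡ 625^2 = 390625 ≡ 430 (mod 667)
11^256 ≡ 430^2 = 184900 ≡ 141 (mod 667)
11^512 ≡ 141^2 = 19881 ≡ 538 (mod 667)
666 = 512 + 128 + 16 + 8 + 2 in binary powers of 2.
So 11^666 ≡ 538 · 430 · 662 · 422 · 121 ≡ 216 (mod 667).
Since 216 ≠ 1, base 11 is a Fermat witness: 667 is composite.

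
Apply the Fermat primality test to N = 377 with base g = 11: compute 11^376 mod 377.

81

11^1 ≡ 11 (mod 377)
11^2 ≡ 11^2 = 121 ≡ 121 (mod 377)
11^4 ≡ 121^2 = 14641 ≡ 315 (mod 377)
11^8 ≡ 315^2 = 99225 ≡ 74 (mod 377)
11^16 ≡ 74^2 = 5476 ≡ 198 (mod 377)
11^32 ≡ 198^2 = 39204 ≡ 373 (mod 377)
11^64 ≡ 373^2 = 139129 ≡ 16 (mod 377)
11^128 ≡ 16^2 = 256 ≡ 256 (mod 377)
11^256 ≡ 256^2 = 65536 ≡ 315 (mod 377)
376 = 256 + 64 + 32 + 16 + 8 in binary powers of 2.
So 11^376 ≡ 315 · 16 · 373 · 198 · 74 ≡ 81 (mod 377).
Since 81 ≠ 1, base 11 is a Fermat witness: 377 is composite.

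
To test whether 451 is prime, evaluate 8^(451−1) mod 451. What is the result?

8^1 ≡ 8 (mod 451)
8^2 ≡ 8^2 = 64 ≡ 64 (mod 451)
8^4 ≡ 64^2 = 4096 ≡ 37 (mod 451)
8^8 ≡ 37^2 = 1369 ≡ 16 (mod 451)
8^16 ≡ 16^2 = 256 ≡ 256 (mod 451)
8^32 ≡ 256^2 = 65536 ≡ 141 (mod 451)
8^64 ≡ 141^2 = 19881 ≡ 37 (mod 451)
8^128 ≡ 37^2 = 1369 ≡ 16 (mod 451)
8^256 ≡ 16^2 = 256 ≡ 256 (mod 451)
450 = 256 + 128 + 64 + 2 in binary powers of 2.
So 8^450 ≡ 256 · 16 · 37 · 64 ≡ 122 (mod 451).
Since 122 ≠ 1, base 8 is a Fermat witness: 451 is composite.

122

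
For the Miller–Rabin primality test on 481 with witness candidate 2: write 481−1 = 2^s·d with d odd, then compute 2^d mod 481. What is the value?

481 − 1 = 480 = 2^5 · 15, so d = 15.
2^1 ≡ 2 (mod 481)
2^2 ≡ 2^2 = 4 ≡ 4 (mod 481)
2^4 ≡ 4^2 = 16 ≡ 16 (mod 481)
2^8 ≡ 16^2 = 256 ≡ 256 (mod 481)
15 = 8 + 4 + 2 + 1 in binary powers of 2.
So 2^15 ≡ 256 · 16 · 4 · 2 ≡ 60 (mod 481).
Squaring chain: 60 → 233 → 417 → 248 → 417; never reaches −1, so base 2 is a Miller–Rabin witness that 481 is composite.

60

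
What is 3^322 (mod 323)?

264

3^1 ≡ 3 (mod 323)
3^2 ≡ 3^2 = 9 ≡ 9 (mod 323)
3^4 ≡ 9^2 = 81 ≡ 81 (mod 323)
3^8 ≡ 81^2 = 6561 ≡ 101 (mod 323)
3^16 ≡ 101^2 = 10201 ≡ 188 (mod 323)
3^32 ≡ 188^2 = 35344 ≡ 137 (mod 323)
3^64 ≡ 137^2 = 18769 ≡ 35 (mod 323)
3^128 ≡ 35^2 = 1225 ≡ 256 (mod 323)
3^256 ≡ 256^2 = 65536 ≡ 290 (mod 323)
322 = 256 + 64 + 2 in binary powers of 2.
So 3^322 ≡ 290 · 35 · 9 ≡ 264 (mod 323).
Since 264 ≠ 1, base 3 is a Fermat witness: 323 is composite.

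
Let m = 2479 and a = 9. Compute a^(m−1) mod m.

9^1 ≡ 9 (mod 2479)
9^2 ≡ 9^2 = 81 ≡ 81 (mod 2479)
9^4 ≡ 81^2 = 6561 ≡ 1603 (mod 2479)
9^8 ≡ 1603^2 = 2569609 ≡ 1365 (mod 2479)
9^16 ≡ 1365^2 = 1863225 ≡ 1496 (mod 2479)
9^32 ≡ 1496^2 = 2238016 ≡ 1958 (mod 2479)
9^64 ≡ 1958^2 = 3833764 ≡ 1230 (mod 2479)
9^128 ≡ 1230^2 = 1512900 ≡ 710 (mod 2479)
9^256 ≡ 710^2 = 504100 ≡ 863 (mod 2479)
9^512 ≡ 863^2 = 744769 ≡ 1069 (mod 2479)
9^1024 ≡ 1069^2 = 1142761 ≡ 2421 (mod 2479)
9^2048 ≡ 2421^2 = 5861241 ≡ 885 (mod 2479)
2478 = 2048 + 256 + 128 + 32 + 8 + 4 + 2 in binary powers of 2.
So 9^2478 ≡ 885 · 863 · 710 · 1958 · 1365 · 1603 · 81 ≡ 729 (mod 2479).
Since 729 ≠ 1, base 9 is a Fermat witness: 2479 is composite.

729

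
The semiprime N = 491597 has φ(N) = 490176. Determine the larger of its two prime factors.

φ(n) = (p−1)(q−1) = n − (p+q) + 1, so p + q = 491597 − 490176 + 1 = 1422.
p and q are the roots of t² − 1422t + 491597 = 0.
Discriminant: 1422² − 4·491597 = 2022084 − 1966388 = 55696; √55696 = 236.
q = (1422 − 236)/2 = 593, p = (1422 + 236)/2 = 829.
Check: 593 · 829 = 491597.

829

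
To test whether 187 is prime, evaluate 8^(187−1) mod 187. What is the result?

47

8^1 ≡ 8 (mod 187)
8^2 ≡ 8^2 = 64 ≡ 64 (mod 187)
8^4 ≡ 64^2 = 4096 ≡ 169 (mod 187)
8^8 ≡ 169^2 = 28561 ≡ 137 (mod 187)
8^16 ≡ 137^2 = 18769 ≡ 69 (mod 187)
8^32 ≡ 69^2 = 4761 ≡ 86 (mod 187)
8^64 ≡ 86^2 = 7396 ≡ 103 (mod 187)
8^128 ≡ 103^2 = 10609 ≡ 137 (mod 187)
186 = 128 + 32 + 16 + 8 + 2 in binary powers of 2.
So 8^186 ≡ 137 · 86 · 69 · 137 · 64 ≡ 47 (mod 187).
Since 47 ≠ 1, base 8 is a Fermat witness: 187 is composite.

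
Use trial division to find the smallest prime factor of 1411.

1411 is odd.
Digit sum 7, not divisible by 3.
Ends in 1: not divisible by 5.
7: 1411 = 7·201 + 4
11: 1411 = 11·128 + 3
13: 1411 = 13·108 + 7
17: 1411 = 17·83

17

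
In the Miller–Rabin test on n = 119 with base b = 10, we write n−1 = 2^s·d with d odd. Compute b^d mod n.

54

119 − 1 = 118 = 2^1 · 59, so d = 59.
10^1 ≡ 10 (mod 119)
10^2 ≡ 10^2 = 100 ≡ 100 (mod 119)
10^4 ≡ 100^2 = 10000 ≡ 4 (mod 119)
10^8 ≡ 4^2 = 16 ≡ 16 (mod 119)
10^16 ≡ 16^2 = 256 ≡ 18 (mod 119)
10^32 ≡ 18^2 = 324 ≡ 86 (mod 119)
59 = 32 + 16 + 8 + 2 + 1 in binary powers of 2.
So 10^59 ≡ 86 · 18 · 16 · 100 · 10 ≡ 54 (mod 119).
Squaring chain: 54; never reaches −1, so base 10 is a Miller–Rabin witness that 119 is composite.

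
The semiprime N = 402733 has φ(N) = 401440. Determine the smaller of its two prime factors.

521

φ(n) = (p−1)(q−1) = n − (p+q) + 1, so p + q = 402733 − 401440 + 1 = 1294.
p and q are the roots of t² − 1294t + 402733 = 0.
Discriminant: 1294² − 4·402733 = 1674436 − 1610932 = 63504; √63504 = 252.
q = (1294 − 252)/2 = 521, p = (1294 + 252)/2 = 773.
Check: 521 · 773 = 402733.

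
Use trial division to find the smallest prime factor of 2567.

2567 is odd.
Digit sum 20, not divisible by 3.
Ends in 7: not divisible by 5.
7: 2567 = 7·366 + 5
11: 2567 = 11·233 + 4
13: 2567 = 13·197 + 6
17: 2567 = 17·151

17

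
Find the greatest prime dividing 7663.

7663 = 79 · 97
97 is prime.
So 7663 = 79 · 97; the largest prime factor is 97.

97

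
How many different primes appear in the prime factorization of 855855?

6

855855 = 3^2 · 95095
95095 = 5 · 19019
19019 = 7 · 2717
2717 = 11 · 247
247 = 13 · 19
855855 = 3^2 · 5 · 7 · 11 · 13 · 19, which has 6 distinct prime factors.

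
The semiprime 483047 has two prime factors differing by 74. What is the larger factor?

733

Since p = q + 74, we have 483047 = q(q + 74), so q² + 74q − 483047 = 0.
Discriminant: 74² + 4·483047 = 5476 + 1932188 = 1937664; √1937664 = 1392.
q = (−74 + 1392)/2 = 659, and p = q + 74 = 733.
Check: 659 · 733 = 483047.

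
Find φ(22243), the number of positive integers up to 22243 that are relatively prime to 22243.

19488

Factor: 22243 = 13 · 29 · 59.
φ(22243) = (13−1) · (29−1) · (59−1) = 12 · 28 · 58 = 19488.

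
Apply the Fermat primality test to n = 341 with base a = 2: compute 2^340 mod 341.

1

2^1 ≡ 2 (mod 341)
2^2 ≡ 2^2 = 4 ≡ 4 (mod 341)
2^4 ≡ 4^2 = 16 ≡ 16 (mod 341)
2^8 ≡ 16^2 = 256 ≡ 256 (mod 341)
2^16 ≡ 256^2 = 65536 ≡ 64 (mod 341)
2^32 ≡ 64^2 = 4096 ≡ 4 (mod 341)
2^64 ≡ 4^2 = 16 ≡ 16 (mod 341)
2^128 ≡ 16^2 = 256 ≡ 256 (mod 341)
2^256 ≡ 256^2 = 65536 ≡ 64 (mod 341)
340 = 256 + 64 + 16 + 4 in binary powers of 2.
So 2^340 ≡ 64 · 16 · 64 · 16 ≡ 1 (mod 341).
Since the result is 1, base 2 gives no evidence that 341 is composite.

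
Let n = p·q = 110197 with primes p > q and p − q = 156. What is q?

Since p = q + 156, we have 110197 = q(q + 156), so q² + 156q − 110197 = 0.
Discriminant: 156² + 4·110197 = 24336 + 440788 = 465124; √465124 = 682.
q = (−156 + 682)/2 = 263, and p = q + 156 = 419.
Check: 263 · 419 = 110197.

263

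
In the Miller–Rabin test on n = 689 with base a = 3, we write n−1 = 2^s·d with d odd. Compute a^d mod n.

432

689 − 1 = 688 = 2^4 · 43, so d = 43.
3^1 ≡ 3 (mod 689)
3^2 ≡ 3^2 = 9 ≡ 9 (mod 689)
3^4 ≡ 9^2 = 81 ≡ 81 (mod 689)
3^8 ≡ 81^2 = 6561 ≡ 360 (mod 689)
3^16 ≡ 360^2 = 129600 ≡ 68 (mod 689)
3^32 ≡ 68^2 = 4624 ≡ 490 (mod 689)
43 = 32 + 8 + 2 + 1 in binary powers of 2.
So 3^43 ≡ 490 · 360 · 9 · 3 ≡ 432 (mod 689).
Squaring chain: 432 → 594 → 68 → 490; never reaches −1, so base 3 is a Miller–Rabin witness that 689 is composite.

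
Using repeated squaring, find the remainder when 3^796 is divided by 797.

1

3^1 ≡ 3 (mod 797)
3^2 ≡ 3^2 = 9 ≡ 9 (mod 797)
3^4 ≡ 9^2 = 81 ≡ 81 (mod 797)
3^8 ≡ 81^2 = 6561 ≡ 185 (mod 797)
3^16 ≡ 185^2 = 34225 ≡ 751 (mod 797)
3^32 ≡ 751^2 = 564001 ≡ 522 (mod 797)
3^64 ≡ 522^2 = 272484 ≡ 707 (mod 797)
3^128 ≡ 707^2 = 499849 ≡ 130 (mod 797)
3^256 ≡ 130^2 = 16900 ≡ 163 (mod 797)
3^512 ≡ 163^2 = 26569 ≡ 268 (mod 797)
796 = 512 + 256 + 16 + 8 + 4 in binary powers of 2.
So 3^796 ≡ 268 · 163 · 751 · 185 · 81 ≡ 1 (mod 797).
Since the result is 1, base 3 gives no evidence that 797 is composite.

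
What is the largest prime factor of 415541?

89

415541 = 7 · 59363
59363 = 23 · 2581
2581 = 29 · 89
89 is prime.
So 415541 = 7 · 23 · 29 · 89; the largest prime factor is 89.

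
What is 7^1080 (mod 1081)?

1061

7^1 ≡ 7 (mod 1081)
7^2 ≡ 7^2 = 49 ≡ 49 (mod 1081)
7^4 ≡ 49^2 = 2401 ≡ 239 (mod 1081)
7^8 ≡ 239^2 = 57121 ≡ 909 (mod 1081)
7^16 ≡ 909^2 = 826281 ≡ 397 (mod 1081)
7^32 ≡ 397^2 = 157609 ≡ 864 (mod 1081)
7^64 ≡ 864^2 = 746496 ≡ 606 (mod 1081)
7^128 ≡ 606^2 = 367236 ≡ 777 (mod 1081)
7^256 ≡ 777^2 = 603729 ≡ 531 (mod 1081)
7^512 ≡ 531^2 = 281961 ≡ 901 (mod 1081)
7^1024 ≡ 901^2 = 811801 ≡ 1051 (mod 1081)
1080 = 1024 + 32 + 16 + 8 in binary powers of 2.
So 7^1080 ≡ 1051 · 864 · 397 · 909 ≡ 1061 (mod 1081).
Since 1061 ≠ 1, base 7 is a Fermat witness: 1081 is composite.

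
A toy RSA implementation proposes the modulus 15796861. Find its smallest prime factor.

71

15796861 is odd.
Digit sum 43, not divisible by 3.
Ends in 1: not divisible by 5.
7: 15796861 = 7·2256694 + 3
11: 15796861 = 11·1436078 + 3
13: 15796861 = 13·1215143 + 2
17: 15796861 = 17·929227 + 2
19: 15796861 = 19·831413 + 14
23: 15796861 = 23·686820 + 1
29: 15796861 = 29·544719 + 10
31: 15796861 = 31·509576 + 5
37: 15796861 = 37·426942 + 7
41: 15796861 = 41·385289 + 12
43: 15796861 = 43·367368 + 37
47: 15796861 = 47·336103 + 20
53: 15796861 = 53·298053 + 52
59: 15796861 = 59·267743 + 24
61: 15796861 = 61·258964 + 57
67: 15796861 = 67·235774 + 3
71: 15796861 = 71·222491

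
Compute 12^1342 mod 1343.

12^1 ≡ 12 (mod 1343)
12^2 ≡ 12^2 = 144 ≡ 144 (mod 1343)
12^4 ≡ 144^2 = 20736 ≡ 591 (mod 1343)
12^8 ≡ 591^2 = 349281 ≡ 101 (mod 1343)
12^16 ≡ 101^2 = 10201 ≡ 800 (mod 1343)
12^32 ≡ 800^2 = 640000 ≡ 732 (mod 1343)
12^64 ≡ 732^2 = 535824 ≡ 1310 (mod 1343)
12^128 ≡ 1310^2 = 1716100 ≡ 1089 (mod 1343)
12^256 ≡ 1089^2 = 1185921 ≡ 52 (mod 1343)
12^512 ≡ 52^2 = 2704 ≡ 18 (mod 1343)
12^1024 ≡ 18^2 = 324 ≡ 324 (mod 1343)
1342 = 1024 + 256 + 32 + 16 + 8 + 4 + 2 in binary powers of 2.
So 12^1342 ≡ 324 · 52 · 732 · 800 · 101 · 591 · 144 ≡ 168 (mod 1343).
Since 168 ≠ 1, base 12 is a Fermat witness: 1343 is composite.

168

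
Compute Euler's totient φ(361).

342

Factor: 361 = 19^2.
φ(361) = 19^1·(19−1) = 342.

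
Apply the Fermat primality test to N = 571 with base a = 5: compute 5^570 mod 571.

1

5^1 ≡ 5 (mod 571)
5^2 ≡ 5^2 = 25 ≡ 25 (mod 571)
5^4 ≡ 25^2 = 625 ≡ 54 (mod 571)
5^8 ≡ 54^2 = 2916 ≡ 61 (mod 571)
5^16 ≡ 61^2 = 3721 ≡ 295 (mod 571)
5^32 ≡ 295^2 = 87025 ≡ 233 (mod 571)
5^64 ≡ 233^2 = 54289 ≡ 44 (mod 571)
5^128 ≡ 44^2 = 1936 ≡ 223 (mod 571)
5^256 ≡ 223^2 = 49729 ≡ 52 (mod 571)
5^512 ≡ 52^2 = 2704 ≡ 420 (mod 571)
570 = 512 + 32 + 16 + 8 + 2 in binary powers of 2.
So 5^570 ≡ 420 · 233 · 295 · 61 · 25 ≡ 1 (mod 571).
Since the result is 1, base 5 gives no evidence that 571 is composite.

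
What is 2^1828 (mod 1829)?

411

2^1 ≡ 2 (mod 1829)
2^2 ≡ 2^2 = 4 ≡ 4 (mod 1829)
2^4 ≡ 4^2 = 16 ≡ 16 (mod 1829)
2^8 ≡ 16^2 = 256 ≡ 256 (mod 1829)
2^16 ≡ 256^2 = 65536 ≡ 1521 (mod 1829)
2^32 ≡ 1521^2 = 2313441 ≡ 1585 (mod 1829)
2^64 ≡ 1585^2 = 2512225 ≡ 1008 (mod 1829)
2^128 ≡ 1008^2 = 1016064 ≡ 969 (mod 1829)
2^256 ≡ 969^2 = 938961 ≡ 684 (mod 1829)
2^512 ≡ 684^2 = 467856 ≡ 1461 (mod 1829)
2^1024 ≡ 1461^2 = 2134521 ≡ 78 (mod 1829)
1828 = 1024 + 512 + 256 + 32 + 4 in binary powers of 2.
So 2^1828 ≡ 78 · 1461 · 684 · 1585 · 16 ≡ 411 (mod 1829).
Since 411 ≠ 1, base 2 is a Fermat witness: 1829 is composite.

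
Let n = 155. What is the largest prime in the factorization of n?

31

155 = 5 · 31
31 is prime.
So 155 = 5 · 31; the largest prime factor is 31.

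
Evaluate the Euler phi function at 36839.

31360

Factor: 36839 = 11 · 17 · 197.
φ(36839) = (11−1) · (17−1) · (197−1) = 10 · 16 · 196 = 31360.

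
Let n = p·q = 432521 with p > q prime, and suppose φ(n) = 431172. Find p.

827

φ(n) = (p−1)(q−1) = n − (p+q) + 1, so p + q = 432521 − 431172 + 1 = 1350.
p and q are the roots of t² − 1350t + 432521 = 0.
Discriminant: 1350² − 4·432521 = 1822500 − 1730084 = 92416; √92416 = 304.
q = (1350 − 304)/2 = 523, p = (1350 + 304)/2 = 827.
Check: 523 · 827 = 432521.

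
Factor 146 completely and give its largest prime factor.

73

146 = 2 · 73
73 is prime.
So 146 = 2 · 73; the largest prime factor is 73.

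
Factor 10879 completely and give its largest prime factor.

43

10879 = 11 · 989
989 = 23 · 43
43 is prime.
So 10879 = 11 · 23 · 43; the largest prime factor is 43.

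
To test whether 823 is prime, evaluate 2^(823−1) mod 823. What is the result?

1

2^1 ≡ 2 (mod 823)
2^2 ≡ 2^2 = 4 ≡ 4 (mod 823)
2^4 ≡ 4^2 = 16 ≡ 16 (mod 823)
2^8 ≡ 16^2 = 256 ≡ 256 (mod 823)
2^16 ≡ 256^2 = 65536 ≡ 519 (mod 823)
2^32 ≡ 519^2 = 269361 ≡ 240 (mod 823)
2^64 ≡ 240^2 = 57600 ≡ 813 (mod 823)
2^128 ≡ 813^2 = 660969 ≡ 100 (mod 823)
2^256 ≡ 100^2 = 10000 ≡ 124 (mod 823)
2^512 ≡ 124^2 = 15376 ≡ 562 (mod 823)
822 = 512 + 256 + 32 + 16 + 4 + 2 in binary powers of 2.
So 2^822 ≡ 562 · 124 · 240 · 519 · 16 · 4 ≡ 1 (mod 823).
Since the result is 1, base 2 gives no evidence that 823 is composite.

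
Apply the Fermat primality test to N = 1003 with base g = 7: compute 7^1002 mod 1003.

546

7^1 ≡ 7 (mod 1003)
7^2 ≡ 7^2 = 49 ≡ 49 (mod 1003)
7^4 ≡ 49^2 = 2401 ≡ 395 (mod 1003)
7^8 ≡ 395^2 = 156025 ≡ 560 (mod 1003)
7^16 ≡ 560^2 = 313600 ≡ 664 (mod 1003)
7^32 ≡ 664^2 = 440896 ≡ 579 (mod 1003)
7^64 ≡ 579^2 = 335241 ≡ 239 (mod 1003)
7^128 ≡ 239^2 = 57121 ≡ 953 (mod 1003)
7^256 ≡ 953^2 = 908209 ≡ 494 (mod 1003)
7^512 ≡ 494^2 = 244036 ≡ 307 (mod 1003)
1002 = 512 + 256 + 128 + 64 + 32 + 8 + 2 in binary powers of 2.
So 7^1002 ≡ 307 · 494 · 953 · 239 · 579 · 560 · 49 ≡ 546 (mod 1003).
Since 546 ≠ 1, base 7 is a Fermat witness: 1003 is composite.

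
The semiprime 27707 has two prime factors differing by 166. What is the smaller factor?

Since p = q + 166, we have 27707 = q(q + 166), so q² + 166q − 27707 = 0.
Discriminant: 166² + 4·27707 = 27556 + 110828 = 138384; √138384 = 372.
q = (−166 + 372)/2 = 103, and p = q + 166 = 269.
Check: 103 · 269 = 27707.

103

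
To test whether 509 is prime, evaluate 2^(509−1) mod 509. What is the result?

1

2^1 ≡ 2 (mod 509)
2^2 ≡ 2^2 = 4 ≡ 4 (mod 509)
2^4 ≡ 4^2 = 16 ≡ 16 (mod 509)
2^8 ≡ 16^2 = 256 ≡ 256 (mod 509)
2^16 ≡ 256^2 = 65536 ≡ 384 (mod 509)
2^32 ≡ 384^2 = 147456 ≡ 355 (mod 509)
2^64 ≡ 355^2 = 126025 ≡ 302 (mod 509)
2^128 ≡ 302^2 = 91204 ≡ 93 (mod 509)
2^256 ≡ 93^2 = 8649 ≡ 505 (mod 509)
508 = 256 + 128 + 64 + 32 + 16 + 8 + 4 in binary powers of 2.
So 2^508 ≡ 505 · 93 · 302 · 355 · 384 · 256 · 16 ≡ 1 (mod 509).
Since the result is 1, base 2 gives no evidence that 509 is composite.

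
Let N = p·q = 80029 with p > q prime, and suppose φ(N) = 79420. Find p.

φ(n) = (p−1)(q−1) = n − (p+q) + 1, so p + q = 80029 − 79420 + 1 = 610.
p and q are the roots of t² − 610t + 80029 = 0.
Discriminant: 610² − 4·80029 = 372100 − 320116 = 51984; √51984 = 228.
q = (610 − 228)/2 = 191, p = (610 + 228)/2 = 419.
Check: 191 · 419 = 80029.

419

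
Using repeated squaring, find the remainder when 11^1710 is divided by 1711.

1078

11^1 ≡ 11 (mod 1711)
11^2 ≡ 11^2 = 121 ≡ 121 (mod 1711)
11^4 ≡ 121^2 = 14641 ≡ 953 (mod 1711)
11^8 ≡ 953^2 = 908209 ≡ 1379 (mod 1711)
11^16 ≡ 1379^2 = 1901641 ≡ 720 (mod 1711)
11^32 ≡ 720^2 = 518400 ≡ 1678 (mod 1711)
11^64 ≡ 1678^2 = 2815684 ≡ 1089 (mod 1711)
11^128 ≡ 1089^2 = 1185921 ≡ 198 (mod 1711)
11^256 ≡ 198^2 = 39204 ≡ 1562 (mod 1711)
11^512 ≡ 1562^2 = 2439844 ≡ 1669 (mod 1711)
11^1024 ≡ 1669^2 = 2785561 ≡ 53 (mod 1711)
1710 = 1024 + 512 + 128 + 32 + 8 + 4 + 2 in binary powers of 2.
So 11^1710 ≡ 53 · 1669 · 198 · 1678 · 1379 · 953 · 121 ≡ 1078 (mod 1711).
Since 1078 ≠ 1, base 11 is a Fermat witness: 1711 is composite.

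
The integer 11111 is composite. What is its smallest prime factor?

41

11111 is odd.
Digit sum 5, not divisible by 3.
Ends in 1: not divisible by 5.
7: 11111 = 7·1587 + 2
11: 11111 = 11·1010 + 1
13: 11111 = 13·854 + 9
17: 11111 = 17·653 + 10
19: 11111 = 19·584 + 15
23: 11111 = 23·483 + 2
29: 11111 = 29·383 + 4
31: 11111 = 31·358 + 13
37: 11111 = 37·300 + 11
41: 11111 = 41·271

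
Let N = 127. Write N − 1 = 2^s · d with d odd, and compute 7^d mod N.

126

127 − 1 = 126 = 2^1 · 63, so d = 63.
7^1 ≡ 7 (mod 127)
7^2 ≡ 7^2 = 49 ≡ 49 (mod 127)
7^4 ≡ 49^2 = 2401 ≡ 115 (mod 127)
7^8 ≡ 115^2 = 13225 ≡ 17 (mod 127)
7^16 ≡ 17^2 = 289 ≡ 35 (mod 127)
7^32 ≡ 35^2 = 1225 ≡ 82 (mod 127)
63 = 32 + 16 + 8 + 4 + 2 + 1 in binary powers of 2.
So 7^63 ≡ 82 · 35 · 17 · 115 · 49 · 7 ≡ 126 (mod 127).
Since 7^d ≡ 126 (mod 127), base 7 does not prove 127 composite.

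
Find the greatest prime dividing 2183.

2183 = 37 · 59
59 is prime.
So 2183 = 37 · 59; the largest prime factor is 59.

59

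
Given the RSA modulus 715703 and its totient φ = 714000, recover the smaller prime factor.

751

φ(n) = (p−1)(q−1) = n − (p+q) + 1, so p + q = 715703 − 714000 + 1 = 1704.
p and q are the roots of t² − 1704t + 715703 = 0.
Discriminant: 1704² − 4·715703 = 2903616 − 2862812 = 40804; √40804 = 202.
q = (1704 − 202)/2 = 751, p = (1704 + 202)/2 = 953.
Check: 751 · 953 = 715703.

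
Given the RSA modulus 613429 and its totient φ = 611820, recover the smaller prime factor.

φ(n) = (p−1)(q−1) = n − (p+q) + 1, so p + q = 613429 − 611820 + 1 = 1610.
p and q are the roots of t² − 1610t + 613429 = 0.
Discriminant: 1610² − 4·613429 = 2592100 − 2453716 = 138384; √138384 = 372.
q = (1610 − 372)/2 = 619, p = (1610 + 372)/2 = 991.
Check: 619 · 991 = 613429.

619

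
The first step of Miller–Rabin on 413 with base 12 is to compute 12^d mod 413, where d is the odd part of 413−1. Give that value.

413 − 1 = 412 = 2^2 · 103, so d = 103.
12^1 ≡ 12 (mod 413)
12^2 ≡ 12^2 = 144 ≡ 144 (mod 413)
12^4 ≡ 144^2 = 20736 ≡ 86 (mod 413)
12^8 ≡ 86^2 = 7396 ≡ 375 (mod 413)
12^16 ≡ 375^2 = 140625 ≡ 205 (mod 413)
12^32 ≡ 205^2 = 42025 ≡ 312 (mod 413)
12^64 ≡ 312^2 = 97344 ≡ 289 (mod 413)
103 = 64 + 32 + 4 + 2 + 1 in binary powers of 2.
So 12^103 ≡ 289 · 312 · 86 · 144 · 12 ≡ 264 (mod 413).
Squaring chain: 264 → 312; never reaches −1, so base 12 is a Miller–Rabin witness that 413 is composite.

264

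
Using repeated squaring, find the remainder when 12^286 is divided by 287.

282

12^1 ≡ 12 (mod 287)
12^2 ≡ 12^2 = 144 ≡ 144 (mod 287)
12^4 ≡ 144^2 = 20736 ≡ 72 (mod 287)
12^8 ≡ 72^2 = 5184 ≡ 18 (mod 287)
12^16 ≡ 18^2 = 324 ≡ 37 (mod 287)
12^32 ≡ 37^2 = 1369 ≡ 221 (mod 287)
12^64 ≡ 221^2 = 48841 ≡ 51 (mod 287)
12^128 ≡ 51^2 = 2601 ≡ 18 (mod 287)
12^256 ≡ 18^2 = 324 ≡ 37 (mod 287)
286 = 256 + 16 + 8 + 4 + 2 in binary powers of 2.
So 12^286 ≡ 37 · 37 · 18 · 72 · 144 ≡ 282 (mod 287).
Since 282 ≠ 1, base 12 is a Fermat witness: 287 is composite.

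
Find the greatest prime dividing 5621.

5621 = 7 · 803
803 = 11 · 73
73 is prime.
So 5621 = 7 · 11 · 73; the largest prime factor is 73.

73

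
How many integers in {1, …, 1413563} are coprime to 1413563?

Factor: 1413563 = 53 · 149 · 179.
φ(1413563) = (53−1) · (149−1) · (179−1) = 52 · 148 · 178 = 1369888.

1369888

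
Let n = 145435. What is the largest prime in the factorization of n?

59

145435 = 5 · 29087
29087 = 17 · 1711
1711 = 29 · 59
59 is prime.
So 145435 = 5 · 17 · 29 · 59; the largest prime factor is 59.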